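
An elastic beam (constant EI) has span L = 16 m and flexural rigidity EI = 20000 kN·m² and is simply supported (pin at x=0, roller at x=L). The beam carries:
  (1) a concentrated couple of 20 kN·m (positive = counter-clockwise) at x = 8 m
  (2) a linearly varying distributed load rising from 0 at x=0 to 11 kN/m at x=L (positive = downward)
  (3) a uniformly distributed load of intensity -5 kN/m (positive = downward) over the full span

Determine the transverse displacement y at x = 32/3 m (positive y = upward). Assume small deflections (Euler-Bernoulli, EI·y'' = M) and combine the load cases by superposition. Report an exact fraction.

y(32/3) = -10364/455625 m

Load 1 — applied couple M₀=20 kN·m at a=8 m (b=L-a=8):
  y_1 = (M₀x³/(6L)-M₀(x-a)²/2+C₁x)/EI  [x>a] with C₁=M₀(3b²-L²)/(6L)=-40/3 = (20·(32/3)³/(6·16)-20·((32/3)-8)²/2+(-40/3)·(32/3))/20000 = 4/2025 m
Load 2 — triangular load w₀=11 kN/m (0→w₀ over full span):
  y_2 = -w₀x(7L⁴-10L²x²+3x⁴)/(360LEI) = -11·(32/3)·(7·16⁴-10·16²·(32/3)²+3·(32/3)⁴)/(360·16·20000) = -95744/455625 m
Load 3 — uniform load w=-5 kN/m over full span:
  y_3 = -wx(L³-2Lx²+x³)/(24EI) = -(-5)·(32/3)·(16³-2·16·(32/3)²+(32/3)³)/(24·20000) = 5632/30375 m
Superposition: y = Σ y_i = -10364/455625 m ≈ -0.022747 m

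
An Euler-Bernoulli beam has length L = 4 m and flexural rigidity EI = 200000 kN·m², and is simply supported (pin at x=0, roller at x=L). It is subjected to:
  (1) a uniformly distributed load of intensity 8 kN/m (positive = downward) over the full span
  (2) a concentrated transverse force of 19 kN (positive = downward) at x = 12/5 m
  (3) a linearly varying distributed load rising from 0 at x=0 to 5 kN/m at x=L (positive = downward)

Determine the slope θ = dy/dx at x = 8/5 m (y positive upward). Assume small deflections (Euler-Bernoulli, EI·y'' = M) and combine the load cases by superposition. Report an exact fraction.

θ(8/5) = -2237/28125000 rad

Load 1 — uniform load w=8 kN/m over full span:
  θ_1 = -w(L³-6Lx²+4x³)/(24EI) = -8·(4³-6·4·(8/5)²+4·(8/5)³)/(24·200000) = -37/1171875 rad
Load 2 — point force P=19 kN at a=12/5 m (b=L-a=8/5):
  θ_2 = -Pb(L²-b²-3x²)/(6LEI)  [x≤a] = -19·(8/5)·(4²-(8/5)²-3·(8/5)²)/(6·4·200000) = -57/1562500 rad
Load 3 — triangular load w₀=5 kN/m (0→w₀ over full span):
  θ_3 = -w₀(7L⁴-30L²x²+15x⁴)/(360LEI) = -5·(7·4⁴-30·4²·(8/5)²+15·(8/5)⁴)/(360·4·200000) = -323/28125000 rad
Superposition: θ = Σ θ_i = -2237/28125000 rad ≈ -0.000080 rad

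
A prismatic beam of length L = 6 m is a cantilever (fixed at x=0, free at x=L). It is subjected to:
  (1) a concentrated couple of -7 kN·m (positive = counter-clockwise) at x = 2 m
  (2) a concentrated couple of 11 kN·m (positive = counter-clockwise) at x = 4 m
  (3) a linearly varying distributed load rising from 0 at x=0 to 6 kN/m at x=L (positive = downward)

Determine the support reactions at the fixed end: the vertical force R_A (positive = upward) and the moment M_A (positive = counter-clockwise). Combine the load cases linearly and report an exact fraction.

R_A = 18 kN, M_A = 68 kN·m

Load 1 — applied couple M₀=-7 kN·m at a=2 m (b=L-a=4):
  R_A = 0 kN
  M_A = -M₀ = -(-7) = 7 kN·m
Load 2 — applied couple M₀=11 kN·m at a=4 m (b=L-a=2):
  R_A = 0 kN
  M_A = -M₀ = -11 kN·m
Load 3 — triangular load w₀=6 kN/m (0→w₀ over full span):
  R_A = w₀L/2 = 6·6/2 = 18 kN
  M_A = w₀L²/3 = 6·6²/3 = 72 kN·m
Superposition: R_A = 18 kN, M_A = 68 kN·m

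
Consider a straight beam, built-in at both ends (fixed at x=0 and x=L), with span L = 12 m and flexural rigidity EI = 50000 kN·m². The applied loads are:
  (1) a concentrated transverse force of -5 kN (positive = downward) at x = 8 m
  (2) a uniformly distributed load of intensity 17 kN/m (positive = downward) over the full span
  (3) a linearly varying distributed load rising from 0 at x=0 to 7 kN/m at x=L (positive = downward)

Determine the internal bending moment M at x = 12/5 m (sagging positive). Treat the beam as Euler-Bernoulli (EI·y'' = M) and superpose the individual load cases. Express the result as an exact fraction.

Load 1 — point force P=-5 kN at a=8 m (b=L-a=4):
  M_1 = Pb²(3a+b)x/L³ - Pab²/L²  [x≤a] = (-5)·4²·(3·8+4)·(12/5)/12³ - (-5)·8·4²/12² = 4/3 kN·m
Load 2 — uniform load w=17 kN/m over full span:
  M_2 = wLx/2 - wL²/12 - wx²/2 = 17·12·(12/5)/2 - 17·12²/12 - 17·(12/5)²/2 = -204/25 kN·m
Load 3 — triangular load w₀=7 kN/m (0→w₀ over full span):
  M_3 = 3w₀Lx/20 - w₀L²/30 - w₀x³/(6L) = 3·7·12·(12/5)/20 - 7·12²/30 - 7·(12/5)³/(6·12) = -588/125 kN·m
Superposition: M = Σ M_i = -4324/375 kN·m ≈ -11.530667 kN·m

M(12/5) = -4324/375 kN·m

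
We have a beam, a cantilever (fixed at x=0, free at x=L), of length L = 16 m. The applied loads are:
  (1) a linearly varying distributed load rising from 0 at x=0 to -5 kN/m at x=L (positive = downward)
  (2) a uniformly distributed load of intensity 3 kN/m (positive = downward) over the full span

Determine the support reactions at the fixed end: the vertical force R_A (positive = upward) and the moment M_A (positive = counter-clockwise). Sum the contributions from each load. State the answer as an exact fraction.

Load 1 — triangular load w₀=-5 kN/m (0→w₀ over full span):
  R_A = w₀L/2 = (-5)·16/2 = -40 kN
  M_A = w₀L²/3 = (-5)·16²/3 = -1280/3 kN·m
Load 2 — uniform load w=3 kN/m over full span:
  R_A = wL = 3·16 = 48 kN
  M_A = wL²/2 = 3·16²/2 = 384 kN·m
Superposition: R_A = 8 kN, M_A = -128/3 kN·m

R_A = 8 kN, M_A = -128/3 kN·m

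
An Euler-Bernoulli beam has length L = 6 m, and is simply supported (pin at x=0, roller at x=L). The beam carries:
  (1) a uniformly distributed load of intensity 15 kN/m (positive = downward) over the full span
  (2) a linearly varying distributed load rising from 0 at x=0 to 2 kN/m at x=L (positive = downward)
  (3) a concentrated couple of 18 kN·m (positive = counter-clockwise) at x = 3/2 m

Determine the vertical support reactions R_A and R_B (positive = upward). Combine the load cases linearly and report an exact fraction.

R_A = 50 kN, R_B = 46 kN

Load 1 — uniform load w=15 kN/m over full span:
  R_A = wL/2 = 15·6/2 = 45 kN
  R_B = wL/2 = 15·6/2 = 45 kN
Load 2 — triangular load w₀=2 kN/m (0→w₀ over full span):
  R_A = w₀L/6 = 2·6/6 = 2 kN
  R_B = w₀L/3 = 2·6/3 = 4 kN
Load 3 — applied couple M₀=18 kN·m at a=3/2 m (b=L-a=9/2):
  R_A = M₀/L = 18/6 = 3 kN
  R_B = -M₀/L = -18/6 = -3 kN
Superposition: R_A = 50 kN, R_B = 46 kN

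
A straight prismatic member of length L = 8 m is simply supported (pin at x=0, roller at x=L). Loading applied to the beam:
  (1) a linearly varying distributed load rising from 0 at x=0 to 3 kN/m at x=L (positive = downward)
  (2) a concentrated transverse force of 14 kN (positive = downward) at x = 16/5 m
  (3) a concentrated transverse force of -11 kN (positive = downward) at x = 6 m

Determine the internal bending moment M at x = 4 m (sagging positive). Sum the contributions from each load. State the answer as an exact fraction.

Load 1 — triangular load w₀=3 kN/m (0→w₀ over full span):
  M_1 = w₀Lx/6 - w₀x³/(6L) = 3·8·4/6 - 3·4³/(6·8) = 12 kN·m
Load 2 — point force P=14 kN at a=16/5 m (b=L-a=24/5):
  M_2 = Pa(L-x)/L  [x>a] = 14·(16/5)·(8-4)/8 = 112/5 kN·m
Load 3 — point force P=-11 kN at a=6 m (b=L-a=2):
  M_3 = Pbx/L  [x≤a] = (-11)·2·4/8 = -11 kN·m
Superposition: M = Σ M_i = 117/5 kN·m ≈ 23.400000 kN·m

M(4) = 117/5 kN·m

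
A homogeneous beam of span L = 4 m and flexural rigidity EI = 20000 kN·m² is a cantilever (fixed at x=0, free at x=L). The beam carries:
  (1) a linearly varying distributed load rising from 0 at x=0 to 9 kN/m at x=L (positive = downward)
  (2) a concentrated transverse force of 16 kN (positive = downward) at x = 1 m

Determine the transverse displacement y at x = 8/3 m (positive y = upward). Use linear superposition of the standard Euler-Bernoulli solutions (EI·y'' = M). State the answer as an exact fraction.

y(8/3) = -6833/1012500 m

Load 1 — triangular load w₀=9 kN/m (0→w₀ over full span):
  y_1 = (w₀Lx³/12-w₀L²x²/6-w₀x⁵/(120L))/EI = (9·4·(8/3)³/12-9·4²·(8/3)²/6-9·(8/3)⁵/(120·4))/20000 = -1472/253125 m
Load 2 — point force P=16 kN at a=1 m (b=L-a=3):
  y_2 = -Pa²(3x-a)/(6EI)  [x>a] = -16·1²·(3·(8/3)-1)/(6·20000) = -7/7500 m
Superposition: y = Σ y_i = -6833/1012500 m ≈ -0.006749 m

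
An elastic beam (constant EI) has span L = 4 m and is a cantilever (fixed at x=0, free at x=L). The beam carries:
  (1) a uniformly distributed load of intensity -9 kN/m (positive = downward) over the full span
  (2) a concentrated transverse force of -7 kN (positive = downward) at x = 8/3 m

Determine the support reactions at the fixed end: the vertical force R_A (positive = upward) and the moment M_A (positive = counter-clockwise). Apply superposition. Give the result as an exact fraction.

R_A = -43 kN, M_A = -272/3 kN·m

Load 1 — uniform load w=-9 kN/m over full span:
  R_A = wL = (-9)·4 = -36 kN
  M_A = wL²/2 = (-9)·4²/2 = -72 kN·m
Load 2 — point force P=-7 kN at a=8/3 m (b=L-a=4/3):
  R_A = P = (-7) = -7 kN
  M_A = Pa = (-7)·(8/3) = -56/3 kN·m
Superposition: R_A = -43 kN, M_A = -272/3 kN·m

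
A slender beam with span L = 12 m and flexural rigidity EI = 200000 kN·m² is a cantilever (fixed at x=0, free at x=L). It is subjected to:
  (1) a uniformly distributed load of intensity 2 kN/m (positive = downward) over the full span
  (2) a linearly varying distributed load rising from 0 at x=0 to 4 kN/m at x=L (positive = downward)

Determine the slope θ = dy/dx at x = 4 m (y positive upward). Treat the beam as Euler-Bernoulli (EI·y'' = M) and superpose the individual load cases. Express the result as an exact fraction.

Load 1 — uniform load w=2 kN/m over full span:
  θ_1 = -wx(x²-3Lx+3L²)/(6EI) = -2·4·(4²-3·12·4+3·12²)/(6·200000) = -19/9375 rad
Load 2 — triangular load w₀=4 kN/m (0→w₀ over full span):
  θ_2 = (w₀Lx²/4-w₀L²x/3-w₀x⁴/(24L))/EI = (4·12·4²/4-4·12²·4/3-4·4⁴/(24·12))/200000 = -163/56250 rad
Superposition: θ = Σ θ_i = -277/56250 rad ≈ -0.004924 rad

θ(4) = -277/56250 rad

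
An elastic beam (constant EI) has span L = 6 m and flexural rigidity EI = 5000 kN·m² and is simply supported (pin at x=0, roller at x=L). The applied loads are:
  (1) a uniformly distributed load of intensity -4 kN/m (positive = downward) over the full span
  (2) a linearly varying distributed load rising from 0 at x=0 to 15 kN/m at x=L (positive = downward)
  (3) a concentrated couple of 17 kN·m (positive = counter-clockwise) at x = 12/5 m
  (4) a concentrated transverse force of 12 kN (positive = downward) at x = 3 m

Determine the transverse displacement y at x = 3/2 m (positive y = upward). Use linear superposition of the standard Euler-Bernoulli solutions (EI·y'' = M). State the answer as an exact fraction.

Load 1 — uniform load w=-4 kN/m over full span:
  y_1 = -wx(L³-2Lx²+x³)/(24EI) = -(-4)·(3/2)·(6³-2·6·(3/2)²+(3/2)³)/(24·5000) = 1539/160000 m
Load 2 — triangular load w₀=15 kN/m (0→w₀ over full span):
  y_2 = -w₀x(7L⁴-10L²x²+3x⁴)/(360LEI) = -15·(3/2)·(7·6⁴-10·6²·(3/2)²+3·(3/2)⁴)/(360·6·5000) = -8829/512000 m
Load 3 — applied couple M₀=17 kN·m at a=12/5 m (b=L-a=18/5):
  y_3 = (M₀x³/(6L)+C₁x)/EI  [x≤a] with C₁=M₀(3b²-L²)/(6L)=34/25 = (17·(3/2)³/(6·6)+(34/25)·(3/2))/5000 = 2907/4000000 m
Load 4 — point force P=12 kN at a=3 m (b=L-a=3):
  y_4 = -Pbx(L²-b²-x²)/(6LEI)  [x≤a] = -12·3·(3/2)·(6²-3²-(3/2)²)/(6·6·5000) = -297/40000 m
Superposition: y = Σ y_i = -916713/64000000 m ≈ -0.014324 m

y(3/2) = -916713/64000000 m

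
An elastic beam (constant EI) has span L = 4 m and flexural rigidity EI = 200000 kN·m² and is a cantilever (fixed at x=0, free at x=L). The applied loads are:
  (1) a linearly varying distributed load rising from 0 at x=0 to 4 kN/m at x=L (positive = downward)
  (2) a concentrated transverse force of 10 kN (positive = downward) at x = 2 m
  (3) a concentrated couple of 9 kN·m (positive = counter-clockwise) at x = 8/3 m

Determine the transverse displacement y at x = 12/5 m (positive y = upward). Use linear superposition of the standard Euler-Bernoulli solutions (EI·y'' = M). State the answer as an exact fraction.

y(12/5) = -153569/585937500 m

Load 1 — triangular load w₀=4 kN/m (0→w₀ over full span):
  y_1 = (w₀Lx³/12-w₀L²x²/6-w₀x⁵/(120L))/EI = (4·4·(12/5)³/12-4·4²·(12/5)²/6-4·(12/5)⁵/(120·4))/200000 = -10662/48828125 m
Load 2 — point force P=10 kN at a=2 m (b=L-a=2):
  y_2 = -Pa²(3x-a)/(6EI)  [x>a] = -10·2²·(3·(12/5)-2)/(6·200000) = -13/75000 m
Load 3 — applied couple M₀=9 kN·m at a=8/3 m (b=L-a=4/3):
  y_3 = M₀x²/(2EI)  [x≤a] = 9·(12/5)²/(2·200000) = 81/625000 m
Superposition: y = Σ y_i = -153569/585937500 m ≈ -0.000262 m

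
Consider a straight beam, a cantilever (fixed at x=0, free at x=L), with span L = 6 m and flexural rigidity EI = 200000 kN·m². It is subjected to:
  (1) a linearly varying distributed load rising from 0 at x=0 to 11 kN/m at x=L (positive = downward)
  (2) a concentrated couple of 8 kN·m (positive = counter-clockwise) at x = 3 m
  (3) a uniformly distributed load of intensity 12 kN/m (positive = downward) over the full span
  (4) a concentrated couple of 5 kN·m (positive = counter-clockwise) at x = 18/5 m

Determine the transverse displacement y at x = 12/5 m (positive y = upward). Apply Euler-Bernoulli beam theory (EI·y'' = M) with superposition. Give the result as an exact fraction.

Load 1 — triangular load w₀=11 kN/m (0→w₀ over full span):
  y_1 = (w₀Lx³/12-w₀L²x²/6-w₀x⁵/(120L))/EI = (11·6·(12/5)³/12-11·6²·(12/5)²/6-11·(12/5)⁵/(120·6))/200000 = -74547/48828125 m
Load 2 — applied couple M₀=8 kN·m at a=3 m (b=L-a=3):
  y_2 = M₀x²/(2EI)  [x≤a] = 8·(12/5)²/(2·200000) = 9/78125 m
Load 3 — uniform load w=12 kN/m over full span:
  y_3 = -wx²(x²-4Lx+6L²)/(24EI) = -12·(12/5)²·((12/5)²-4·6·(12/5)+6·6²)/(24·200000) = -4617/1953125 m
Load 4 — applied couple M₀=5 kN·m at a=18/5 m (b=L-a=12/5):
  y_4 = M₀x²/(2EI)  [x≤a] = 5·(12/5)²/(2·200000) = 9/125000 m
Superposition: y = Σ y_i = -1446651/390625000 m ≈ -0.003703 m

y(12/5) = -1446651/390625000 m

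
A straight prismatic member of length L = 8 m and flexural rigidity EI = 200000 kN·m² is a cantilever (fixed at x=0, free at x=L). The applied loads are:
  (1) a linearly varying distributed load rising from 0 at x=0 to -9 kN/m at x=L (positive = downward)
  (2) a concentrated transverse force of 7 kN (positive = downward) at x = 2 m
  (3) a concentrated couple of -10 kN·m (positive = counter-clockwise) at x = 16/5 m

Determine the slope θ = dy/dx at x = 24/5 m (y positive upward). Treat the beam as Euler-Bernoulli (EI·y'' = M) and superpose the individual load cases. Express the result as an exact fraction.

θ(24/5) = 151801/62500000 rad

Load 1 — triangular load w₀=-9 kN/m (0→w₀ over full span):
  θ_1 = (w₀Lx²/4-w₀L²x/3-w₀x⁴/(24L))/EI = ((-9)·8·(24/5)²/4-(-9)·8²·(24/5)/3-(-9)·(24/5)⁴/(24·8))/200000 = 5193/1953125 rad
Load 2 — point force P=7 kN at a=2 m (b=L-a=6):
  θ_2 = -Pa²/(2EI)  [x>a] = -7·2²/(2·200000) = -7/100000 rad
Load 3 — applied couple M₀=-10 kN·m at a=16/5 m (b=L-a=24/5):
  θ_3 = M₀a/EI  [x>a] = (-10)·(16/5)/200000 = -1/6250 rad
Superposition: θ = Σ θ_i = 151801/62500000 rad ≈ 0.002429 rad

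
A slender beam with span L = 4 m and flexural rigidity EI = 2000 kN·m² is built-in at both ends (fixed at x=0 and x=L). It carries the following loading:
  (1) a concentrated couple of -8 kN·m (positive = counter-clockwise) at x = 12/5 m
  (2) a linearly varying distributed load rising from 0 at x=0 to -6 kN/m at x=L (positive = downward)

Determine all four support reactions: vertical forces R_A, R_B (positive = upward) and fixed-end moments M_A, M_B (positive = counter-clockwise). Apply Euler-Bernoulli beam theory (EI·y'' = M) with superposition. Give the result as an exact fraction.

R_A = -162/25 kN, M_A = -144/25 kN·m, R_B = -138/25 kN, M_B = 96/25 kN·m

Load 1 — applied couple M₀=-8 kN·m at a=12/5 m (b=L-a=8/5):
  R_A = 6M₀ab/L³ = 6·(-8)·(12/5)·(8/5)/4³ = -72/25 kN
  M_A = M₀b(2a-b)/L² = (-8)·(8/5)·(2·(12/5)-(8/5))/4² = -64/25 kN·m
  R_B = -6M₀ab/L³ = -6·(-8)·(12/5)·(8/5)/4³ = 72/25 kN
  M_B = M₀a(2b-a)/L² = (-8)·(12/5)·(2·(8/5)-(12/5))/4² = -24/25 kN·m
Load 2 — triangular load w₀=-6 kN/m (0→w₀ over full span):
  R_A = 3w₀L/20 = 3·(-6)·4/20 = -18/5 kN
  M_A = w₀L²/30 = (-6)·4²/30 = -16/5 kN·m
  R_B = 7w₀L/20 = 7·(-6)·4/20 = -42/5 kN
  M_B = -w₀L²/20 = -(-6)·4²/20 = 24/5 kN·m
Superposition: R_A = -162/25 kN, M_A = -144/25 kN·m, R_B = -138/25 kN, M_B = 96/25 kN·m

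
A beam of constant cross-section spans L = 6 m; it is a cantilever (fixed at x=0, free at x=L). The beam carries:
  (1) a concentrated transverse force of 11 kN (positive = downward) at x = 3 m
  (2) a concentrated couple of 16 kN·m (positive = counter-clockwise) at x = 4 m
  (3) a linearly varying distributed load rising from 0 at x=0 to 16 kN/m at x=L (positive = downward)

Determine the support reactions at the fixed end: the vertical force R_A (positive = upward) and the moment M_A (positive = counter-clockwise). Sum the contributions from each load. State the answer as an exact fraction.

Load 1 — point force P=11 kN at a=3 m (b=L-a=3):
  R_A = P = 11 kN
  M_A = Pa = 11·3 = 33 kN·m
Load 2 — applied couple M₀=16 kN·m at a=4 m (b=L-a=2):
  R_A = 0 kN
  M_A = -M₀ = -16 kN·m
Load 3 — triangular load w₀=16 kN/m (0→w₀ over full span):
  R_A = w₀L/2 = 16·6/2 = 48 kN
  M_A = w₀L²/3 = 16·6²/3 = 192 kN·m
Superposition: R_A = 59 kN, M_A = 209 kN·m

R_A = 59 kN, M_A = 209 kN·m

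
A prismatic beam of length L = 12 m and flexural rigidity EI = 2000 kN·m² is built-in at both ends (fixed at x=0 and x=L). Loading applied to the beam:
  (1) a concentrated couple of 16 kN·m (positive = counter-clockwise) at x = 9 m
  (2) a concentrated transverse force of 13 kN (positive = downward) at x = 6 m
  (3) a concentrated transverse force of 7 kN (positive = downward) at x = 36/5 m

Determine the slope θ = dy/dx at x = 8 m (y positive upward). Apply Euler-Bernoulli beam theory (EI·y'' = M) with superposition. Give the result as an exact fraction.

θ(8) = 2881/125000 rad

Load 1 — applied couple M₀=16 kN·m at a=9 m (b=L-a=3):
  θ_1 = (R_Ax²/2 - M_Ax)/EI  [x≤a] with R_A=3/2, M_A=5 = ((3/2)·8²/2 - 5·8)/2000 = 1/250 rad
Load 2 — point force P=13 kN at a=6 m (b=L-a=6):
  θ_2 = Pa²(L-x)(2bL-(3b+a)(L-x))/(2L³EI)  [x>a] = 13·6²·(12-8)·(2·6·12-(3·6+6)·(12-8))/(2·12³·2000) = 13/1000 rad
Load 3 — point force P=7 kN at a=36/5 m (b=L-a=24/5):
  θ_3 = Pa²(L-x)(2bL-(3b+a)(L-x))/(2L³EI)  [x>a] = 7·(36/5)²·(12-8)·(2·(24/5)·12-(3·(24/5)+(36/5))·(12-8))/(2·12³·2000) = 189/31250 rad
Superposition: θ = Σ θ_i = 2881/125000 rad ≈ 0.023048 rad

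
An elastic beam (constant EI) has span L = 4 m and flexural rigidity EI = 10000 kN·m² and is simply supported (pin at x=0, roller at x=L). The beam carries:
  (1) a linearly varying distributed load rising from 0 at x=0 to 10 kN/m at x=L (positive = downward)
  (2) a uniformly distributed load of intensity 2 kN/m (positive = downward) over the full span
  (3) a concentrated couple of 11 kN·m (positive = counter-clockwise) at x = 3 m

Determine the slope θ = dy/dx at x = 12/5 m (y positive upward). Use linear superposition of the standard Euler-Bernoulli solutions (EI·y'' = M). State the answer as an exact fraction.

Load 1 — triangular load w₀=10 kN/m (0→w₀ over full span):
  θ_1 = -w₀(7L⁴-30L²x²+15x⁴)/(360LEI) = -10·(7·4⁴-30·4²·(12/5)²+15·(12/5)⁴)/(360·4·10000) = 232/703125 rad
Load 2 — uniform load w=2 kN/m over full span:
  θ_2 = -w(L³-6Lx²+4x³)/(24EI) = -2·(4³-6·4·(12/5)²+4·(12/5)³)/(24·10000) = 37/234375 rad
Load 3 — applied couple M₀=11 kN·m at a=3 m (b=L-a=1):
  θ_3 = (M₀x²/(2L)+C₁)/EI  [x≤a] with C₁=M₀(3b²-L²)/(6L)=-143/24 = (11·(12/5)²/(2·4)+(-143/24))/10000 = 1177/6000000 rad
Superposition: θ = Σ θ_i = 61559/90000000 rad ≈ 0.000684 rad

θ(12/5) = 61559/90000000 rad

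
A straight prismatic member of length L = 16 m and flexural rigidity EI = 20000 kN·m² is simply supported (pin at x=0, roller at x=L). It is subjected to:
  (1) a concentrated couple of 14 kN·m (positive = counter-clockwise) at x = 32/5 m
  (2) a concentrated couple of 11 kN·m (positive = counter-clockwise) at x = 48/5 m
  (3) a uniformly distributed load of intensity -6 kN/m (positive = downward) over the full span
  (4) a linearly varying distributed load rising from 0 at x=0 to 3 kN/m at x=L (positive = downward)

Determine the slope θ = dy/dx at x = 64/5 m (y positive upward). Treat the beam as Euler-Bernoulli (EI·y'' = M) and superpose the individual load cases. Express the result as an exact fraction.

θ(64/5) = -47919/1562500 rad

Load 1 — applied couple M₀=14 kN·m at a=32/5 m (b=L-a=48/5):
  θ_1 = (M₀x²/(2L)-M₀(x-a)+C₁)/EI  [x>a] with C₁=M₀(3b²-L²)/(6L)=224/75 = (14·(64/5)²/(2·16)-14·((64/5)-(32/5))+(224/75))/20000 = -7/9375 rad
Load 2 — applied couple M₀=11 kN·m at a=48/5 m (b=L-a=32/5):
  θ_2 = (M₀x²/(2L)-M₀(x-a)+C₁)/EI  [x>a] with C₁=M₀(3b²-L²)/(6L)=-1144/75 = (11·(64/5)²/(2·16)-11·((64/5)-(48/5))+(-1144/75))/20000 = 11/37500 rad
Load 3 — uniform load w=-6 kN/m over full span:
  θ_3 = -w(L³-6Lx²+4x³)/(24EI) = -(-6)·(16³-6·16·(64/5)²+4·(64/5)³)/(24·20000) = -3168/78125 rad
Load 4 — triangular load w₀=3 kN/m (0→w₀ over full span):
  θ_4 = -w₀(7L⁴-30L²x²+15x⁴)/(360LEI) = -3·(7·16⁴-30·16²·(64/5)²+15·(64/5)⁴)/(360·16·20000) = 12112/1171875 rad
Superposition: θ = Σ θ_i = -47919/1562500 rad ≈ -0.030668 rad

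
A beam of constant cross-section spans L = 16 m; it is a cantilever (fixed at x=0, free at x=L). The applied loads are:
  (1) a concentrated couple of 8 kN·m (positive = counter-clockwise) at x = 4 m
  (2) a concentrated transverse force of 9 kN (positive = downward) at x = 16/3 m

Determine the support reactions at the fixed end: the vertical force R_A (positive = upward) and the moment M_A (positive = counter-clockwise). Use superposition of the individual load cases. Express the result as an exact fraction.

Load 1 — applied couple M₀=8 kN·m at a=4 m (b=L-a=12):
  R_A = 0 kN
  M_A = -M₀ = -8 kN·m
Load 2 — point force P=9 kN at a=16/3 m (b=L-a=32/3):
  R_A = P = 9 kN
  M_A = Pa = 9·(16/3) = 48 kN·m
Superposition: R_A = 9 kN, M_A = 40 kN·m

R_A = 9 kN, M_A = 40 kN·m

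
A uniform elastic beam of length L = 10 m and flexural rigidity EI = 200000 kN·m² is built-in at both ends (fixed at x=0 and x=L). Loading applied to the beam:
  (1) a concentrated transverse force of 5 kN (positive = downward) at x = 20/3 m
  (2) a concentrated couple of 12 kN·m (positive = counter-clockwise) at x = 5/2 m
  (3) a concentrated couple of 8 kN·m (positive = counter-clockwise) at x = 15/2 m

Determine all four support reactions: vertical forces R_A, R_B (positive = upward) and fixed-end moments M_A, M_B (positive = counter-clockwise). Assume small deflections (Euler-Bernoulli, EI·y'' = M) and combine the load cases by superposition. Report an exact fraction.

R_A = 383/108 kN, M_A = 427/108 kN·m, R_B = 157/108 kN, M_B = -557/108 kN·m

Load 1 — point force P=5 kN at a=20/3 m (b=L-a=10/3):
  R_A = Pb²(3a+b)/L³ = 5·(10/3)²·(3·(20/3)+(10/3))/10³ = 35/27 kN
  M_A = Pab²/L² = 5·(20/3)·(10/3)²/10² = 100/27 kN·m
  R_B = Pa²(a+3b)/L³ = 5·(20/3)²·((20/3)+3·(10/3))/10³ = 100/27 kN
  M_B = -Pa²b/L² = -5·(20/3)²·(10/3)/10² = -200/27 kN·m
Load 2 — applied couple M₀=12 kN·m at a=5/2 m (b=L-a=15/2):
  R_A = 6M₀ab/L³ = 6·12·(5/2)·(15/2)/10³ = 27/20 kN
  M_A = M₀b(2a-b)/L² = 12·(15/2)·(2·(5/2)-(15/2))/10² = -9/4 kN·m
  R_B = -6M₀ab/L³ = -6·12·(5/2)·(15/2)/10³ = -27/20 kN
  M_B = M₀a(2b-a)/L² = 12·(5/2)·(2·(15/2)-(5/2))/10² = 15/4 kN·m
Load 3 — applied couple M₀=8 kN·m at a=15/2 m (b=L-a=5/2):
  R_A = 6M₀ab/L³ = 6·8·(15/2)·(5/2)/10³ = 9/10 kN
  M_A = M₀b(2a-b)/L² = 8·(5/2)·(2·(15/2)-(5/2))/10² = 5/2 kN·m
  R_B = -6M₀ab/L³ = -6·8·(15/2)·(5/2)/10³ = -9/10 kN
  M_B = M₀a(2b-a)/L² = 8·(15/2)·(2·(5/2)-(15/2))/10² = -3/2 kN·m
Superposition: R_A = 383/108 kN, M_A = 427/108 kN·m, R_B = 157/108 kN, M_B = -557/108 kN·m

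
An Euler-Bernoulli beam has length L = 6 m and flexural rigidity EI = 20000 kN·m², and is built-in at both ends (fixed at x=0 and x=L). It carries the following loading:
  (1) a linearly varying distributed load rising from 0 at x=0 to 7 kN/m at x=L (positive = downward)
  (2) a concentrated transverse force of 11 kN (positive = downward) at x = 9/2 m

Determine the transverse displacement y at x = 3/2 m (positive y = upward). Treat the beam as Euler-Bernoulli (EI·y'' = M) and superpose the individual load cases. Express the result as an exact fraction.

y(3/2) = -1359/3200000 m

Load 1 — triangular load w₀=7 kN/m (0→w₀ over full span):
  y_1 = -w₀x²(L-x)²(x+2L)/(120LEI) = -7·(3/2)²·(6-(3/2))²·((3/2)+2·6)/(120·6·20000) = -15309/51200000 m
Load 2 — point force P=11 kN at a=9/2 m (b=L-a=3/2):
  y_2 = -Pb²x²(3aL-(3a+b)x)/(6L³EI)  [x≤a] = -11·(3/2)²·(3/2)²·(3·(9/2)·6-(3·(9/2)+(3/2))·(3/2))/(6·6³·20000) = -1287/10240000 m
Superposition: y = Σ y_i = -1359/3200000 m ≈ -0.000425 m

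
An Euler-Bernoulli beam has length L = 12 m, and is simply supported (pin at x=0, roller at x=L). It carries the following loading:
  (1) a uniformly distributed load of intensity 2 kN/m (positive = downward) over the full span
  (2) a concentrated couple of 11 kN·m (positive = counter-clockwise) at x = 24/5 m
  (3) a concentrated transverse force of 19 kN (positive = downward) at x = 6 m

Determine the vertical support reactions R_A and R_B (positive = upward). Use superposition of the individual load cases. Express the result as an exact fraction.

R_A = 269/12 kN, R_B = 247/12 kN

Load 1 — uniform load w=2 kN/m over full span:
  R_A = wL/2 = 2·12/2 = 12 kN
  R_B = wL/2 = 2·12/2 = 12 kN
Load 2 — applied couple M₀=11 kN·m at a=24/5 m (b=L-a=36/5):
  R_A = M₀/L = 11/12 kN
  R_B = -M₀/L = -11/12 kN
Load 3 — point force P=19 kN at a=6 m (b=L-a=6):
  R_A = Pb/L = 19·6/12 = 19/2 kN
  R_B = Pa/L = 19·6/12 = 19/2 kN
Superposition: R_A = 269/12 kN, R_B = 247/12 kN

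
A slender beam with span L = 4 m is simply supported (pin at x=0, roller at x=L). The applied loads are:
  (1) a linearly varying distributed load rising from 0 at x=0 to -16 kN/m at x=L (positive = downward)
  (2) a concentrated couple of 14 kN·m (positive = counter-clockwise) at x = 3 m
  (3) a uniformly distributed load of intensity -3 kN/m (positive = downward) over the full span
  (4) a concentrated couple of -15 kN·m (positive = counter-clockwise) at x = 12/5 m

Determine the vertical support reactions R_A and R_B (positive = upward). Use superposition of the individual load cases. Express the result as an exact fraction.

R_A = -203/12 kN, R_B = -325/12 kN

Load 1 — triangular load w₀=-16 kN/m (0→w₀ over full span):
  R_A = w₀L/6 = (-16)·4/6 = -32/3 kN
  R_B = w₀L/3 = (-16)·4/3 = -64/3 kN
Load 2 — applied couple M₀=14 kN·m at a=3 m (b=L-a=1):
  R_A = M₀/L = 14/4 = 7/2 kN
  R_B = -M₀/L = -14/4 = -7/2 kN
Load 3 — uniform load w=-3 kN/m over full span:
  R_A = wL/2 = (-3)·4/2 = -6 kN
  R_B = wL/2 = (-3)·4/2 = -6 kN
Load 4 — applied couple M₀=-15 kN·m at a=12/5 m (b=L-a=8/5):
  R_A = M₀/L = (-15)/4 = -15/4 kN
  R_B = -M₀/L = -(-15)/4 = 15/4 kN
Superposition: R_A = -203/12 kN, R_B = -325/12 kN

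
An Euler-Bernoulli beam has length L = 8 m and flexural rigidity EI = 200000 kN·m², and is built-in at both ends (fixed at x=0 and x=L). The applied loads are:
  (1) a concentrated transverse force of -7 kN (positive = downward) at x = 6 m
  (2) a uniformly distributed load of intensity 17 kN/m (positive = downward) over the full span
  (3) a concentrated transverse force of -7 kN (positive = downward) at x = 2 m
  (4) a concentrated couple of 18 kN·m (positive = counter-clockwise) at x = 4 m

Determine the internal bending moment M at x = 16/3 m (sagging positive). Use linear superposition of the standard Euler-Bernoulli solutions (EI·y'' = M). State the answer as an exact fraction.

M(16/3) = 200/9 kN·m

Load 1 — point force P=-7 kN at a=6 m (b=L-a=2):
  M_1 = Pb²(3a+b)x/L³ - Pab²/L²  [x≤a] = (-7)·2²·(3·6+2)·(16/3)/8³ - (-7)·6·2²/8² = -77/24 kN·m
Load 2 — uniform load w=17 kN/m over full span:
  M_2 = wLx/2 - wL²/12 - wx²/2 = 17·8·(16/3)/2 - 17·8²/12 - 17·(16/3)²/2 = 272/9 kN·m
Load 3 — point force P=-7 kN at a=2 m (b=L-a=6):
  M_3 = Pa²(a+3b)(L-x)/L³ - Pa²b/L²  [x>a] = (-7)·2²·(2+3·6)·(8-(16/3))/8³ - (-7)·2²·6/8² = -7/24 kN·m
Load 4 — applied couple M₀=18 kN·m at a=4 m (b=L-a=4):
  M_4 = R_Ax - M_A - M₀  [x>a] with R_A=27/8, M_A=9/2 = (27/8)·(16/3) - (9/2) - 18 = -9/2 kN·m
Superposition: M = Σ M_i = 200/9 kN·m ≈ 22.222222 kN·m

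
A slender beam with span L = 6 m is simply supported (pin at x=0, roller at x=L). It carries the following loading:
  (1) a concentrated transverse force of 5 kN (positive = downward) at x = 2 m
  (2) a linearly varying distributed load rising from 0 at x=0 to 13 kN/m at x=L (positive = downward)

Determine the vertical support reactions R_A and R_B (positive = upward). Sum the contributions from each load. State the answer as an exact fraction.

R_A = 49/3 kN, R_B = 83/3 kN

Load 1 — point force P=5 kN at a=2 m (b=L-a=4):
  R_A = Pb/L = 5·4/6 = 10/3 kN
  R_B = Pa/L = 5·2/6 = 5/3 kN
Load 2 — triangular load w₀=13 kN/m (0→w₀ over full span):
  R_A = w₀L/6 = 13·6/6 = 13 kN
  R_B = w₀L/3 = 13·6/3 = 26 kN
Superposition: R_A = 49/3 kN, R_B = 83/3 kN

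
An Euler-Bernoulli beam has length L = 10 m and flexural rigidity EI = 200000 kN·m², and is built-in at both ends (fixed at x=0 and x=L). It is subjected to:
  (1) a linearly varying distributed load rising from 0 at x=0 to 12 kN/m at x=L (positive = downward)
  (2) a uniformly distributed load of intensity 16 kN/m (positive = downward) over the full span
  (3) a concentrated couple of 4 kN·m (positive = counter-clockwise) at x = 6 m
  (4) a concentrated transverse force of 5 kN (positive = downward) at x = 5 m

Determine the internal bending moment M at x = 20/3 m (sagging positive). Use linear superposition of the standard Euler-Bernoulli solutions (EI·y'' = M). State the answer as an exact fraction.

M(20/3) = 177737/2700 kN·m

Load 1 — triangular load w₀=12 kN/m (0→w₀ over full span):
  M_1 = 3w₀Lx/20 - w₀L²/30 - w₀x³/(6L) = 3·12·10·(20/3)/20 - 12·10²/30 - 12·(20/3)³/(6·10) = 560/27 kN·m
Load 2 — uniform load w=16 kN/m over full span:
  M_2 = wLx/2 - wL²/12 - wx²/2 = 16·10·(20/3)/2 - 16·10²/12 - 16·(20/3)²/2 = 400/9 kN·m
Load 3 — applied couple M₀=4 kN·m at a=6 m (b=L-a=4):
  M_3 = R_Ax - M_A - M₀  [x>a] with R_A=72/125, M_A=32/25 = (72/125)·(20/3) - (32/25) - 4 = -36/25 kN·m
Load 4 — point force P=5 kN at a=5 m (b=L-a=5):
  M_4 = Pa²(a+3b)(L-x)/L³ - Pa²b/L²  [x>a] = 5·5²·(5+3·5)·(10-(20/3))/10³ - 5·5²·5/10² = 25/12 kN·m
Superposition: M = Σ M_i = 177737/2700 kN·m ≈ 65.828519 kN·m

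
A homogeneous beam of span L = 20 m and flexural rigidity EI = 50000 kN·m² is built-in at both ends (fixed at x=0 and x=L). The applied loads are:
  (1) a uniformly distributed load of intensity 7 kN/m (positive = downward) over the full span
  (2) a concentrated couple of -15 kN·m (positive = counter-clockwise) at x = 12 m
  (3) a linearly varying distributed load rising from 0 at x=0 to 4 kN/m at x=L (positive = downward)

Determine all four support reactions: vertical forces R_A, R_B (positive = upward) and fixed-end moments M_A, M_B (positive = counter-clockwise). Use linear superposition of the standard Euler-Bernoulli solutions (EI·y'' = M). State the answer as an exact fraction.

R_A = 2023/25 kN, M_A = 4228/15 kN·m, R_B = 2477/25 kN, M_B = -4727/15 kN·m

Load 1 — uniform load w=7 kN/m over full span:
  R_A = wL/2 = 7·20/2 = 70 kN
  M_A = wL²/12 = 7·20²/12 = 700/3 kN·m
  R_B = wL/2 = 7·20/2 = 70 kN
  M_B = -wL²/12 = -7·20²/12 = -700/3 kN·m
Load 2 — applied couple M₀=-15 kN·m at a=12 m (b=L-a=8):
  R_A = 6M₀ab/L³ = 6·(-15)·12·8/20³ = -27/25 kN
  M_A = M₀b(2a-b)/L² = (-15)·8·(2·12-8)/20² = -24/5 kN·m
  R_B = -6M₀ab/L³ = -6·(-15)·12·8/20³ = 27/25 kN
  M_B = M₀a(2b-a)/L² = (-15)·12·(2·8-12)/20² = -9/5 kN·m
Load 3 — triangular load w₀=4 kN/m (0→w₀ over full span):
  R_A = 3w₀L/20 = 3·4·20/20 = 12 kN
  M_A = w₀L²/30 = 4·20²/30 = 160/3 kN·m
  R_B = 7w₀L/20 = 7·4·20/20 = 28 kN
  M_B = -w₀L²/20 = -4·20²/20 = -80 kN·m
Superposition: R_A = 2023/25 kN, M_A = 4228/15 kN·m, R_B = 2477/25 kN, M_B = -4727/15 kN·m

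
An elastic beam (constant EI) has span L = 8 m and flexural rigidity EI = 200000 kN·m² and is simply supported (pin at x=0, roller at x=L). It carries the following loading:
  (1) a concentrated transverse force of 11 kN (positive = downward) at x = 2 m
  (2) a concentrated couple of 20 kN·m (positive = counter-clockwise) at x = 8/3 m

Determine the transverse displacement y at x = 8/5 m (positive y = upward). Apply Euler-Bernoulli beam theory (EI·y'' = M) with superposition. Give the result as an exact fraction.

y(8/5) = -11261/56250000 m

Load 1 — point force P=11 kN at a=2 m (b=L-a=6):
  y_1 = -Pbx(L²-b²-x²)/(6LEI)  [x≤a] = -11·6·(8/5)·(8²-6²-(8/5)²)/(6·8·200000) = -1749/6250000 m
Load 2 — applied couple M₀=20 kN·m at a=8/3 m (b=L-a=16/3):
  y_2 = (M₀x³/(6L)+C₁x)/EI  [x≤a] with C₁=M₀(3b²-L²)/(6L)=80/9 = (20·(8/5)³/(6·8)+(80/9)·(8/5))/200000 = 56/703125 m
Superposition: y = Σ y_i = -11261/56250000 m ≈ -0.000200 m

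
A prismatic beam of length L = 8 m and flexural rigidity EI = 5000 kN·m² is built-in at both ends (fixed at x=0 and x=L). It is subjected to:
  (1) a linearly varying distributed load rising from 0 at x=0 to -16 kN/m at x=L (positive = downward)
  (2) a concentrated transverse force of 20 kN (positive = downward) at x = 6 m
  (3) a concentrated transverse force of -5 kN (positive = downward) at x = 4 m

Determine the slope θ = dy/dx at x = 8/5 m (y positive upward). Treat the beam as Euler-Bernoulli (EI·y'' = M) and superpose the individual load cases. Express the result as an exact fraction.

θ(8/5) = 6418/1171875 rad

Load 1 — triangular load w₀=-16 kN/m (0→w₀ over full span):
  θ_1 = -w₀(2x(L-x)(L-2x)(x+2L)+x²(L-x)²)/(120LEI) = -(-16)·(2·(8/5)·(8-(8/5))·(8-2·(8/5))·((8/5)+2·8)+(8/5)²·(8-(8/5))²)/(120·8·5000) = 7168/1171875 rad
Load 2 — point force P=20 kN at a=6 m (b=L-a=2):
  θ_2 = -Pb²x(2aL-(3a+b)x)/(2L³EI)  [x≤a] = -20·2²·(8/5)·(2·6·8-(3·6+2)·(8/5))/(2·8³·5000) = -1/625 rad
Load 3 — point force P=-5 kN at a=4 m (b=L-a=4):
  θ_3 = -Pb²x(2aL-(3a+b)x)/(2L³EI)  [x≤a] = -(-5)·4²·(8/5)·(2·4·8-(3·4+4)·(8/5))/(2·8³·5000) = 3/3125 rad
Superposition: θ = Σ θ_i = 6418/1171875 rad ≈ 0.005477 rad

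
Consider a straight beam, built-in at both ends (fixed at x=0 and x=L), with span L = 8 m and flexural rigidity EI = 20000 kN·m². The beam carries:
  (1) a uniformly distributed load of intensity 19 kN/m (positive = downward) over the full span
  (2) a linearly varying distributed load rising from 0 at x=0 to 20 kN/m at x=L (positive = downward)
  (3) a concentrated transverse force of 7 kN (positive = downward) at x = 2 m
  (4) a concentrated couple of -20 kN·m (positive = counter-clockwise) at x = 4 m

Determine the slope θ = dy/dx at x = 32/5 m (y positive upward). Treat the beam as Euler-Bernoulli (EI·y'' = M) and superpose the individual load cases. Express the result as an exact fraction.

Load 1 — uniform load w=19 kN/m over full span:
  θ_1 = -wx(L-x)(L-2x)/(12EI) = -19·(32/5)·(8-(32/5))·(8-2·(32/5))/(12·20000) = 304/78125 rad
Load 2 — triangular load w₀=20 kN/m (0→w₀ over full span):
  θ_2 = -w₀(2x(L-x)(L-2x)(x+2L)+x²(L-x)²)/(120LEI) = -20·(2·(32/5)·(8-(32/5))·(8-2·(32/5))·((32/5)+2·8)+(32/5)²·(8-(32/5))²)/(120·8·20000) = 512/234375 rad
Load 3 — point force P=7 kN at a=2 m (b=L-a=6):
  θ_3 = Pa²(L-x)(2bL-(3b+a)(L-x))/(2L³EI)  [x>a] = 7·2²·(8-(32/5))·(2·6·8-(3·6+2)·(8-(32/5)))/(2·8³·20000) = 7/50000 rad
Load 4 — applied couple M₀=-20 kN·m at a=4 m (b=L-a=4):
  θ_4 = (R_Ax²/2 - M_Ax - M₀(x-a))/EI  [x>a] with R_A=-15/4, M_A=-5 = ((-15/4)·(32/5)²/2 - (-5)·(32/5) - (-20)·((32/5)-4))/20000 = 1/6250 rad
Superposition: θ = Σ θ_i = 23909/3750000 rad ≈ 0.006376 rad

θ(32/5) = 23909/3750000 rad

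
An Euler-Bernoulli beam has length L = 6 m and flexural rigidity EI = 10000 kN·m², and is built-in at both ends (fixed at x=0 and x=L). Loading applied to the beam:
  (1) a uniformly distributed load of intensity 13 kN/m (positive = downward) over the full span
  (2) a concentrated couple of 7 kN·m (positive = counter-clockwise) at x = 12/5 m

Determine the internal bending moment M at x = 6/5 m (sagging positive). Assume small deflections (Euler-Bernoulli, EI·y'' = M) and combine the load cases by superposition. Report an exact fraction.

M(6/5) = -48/125 kN·m

Load 1 — uniform load w=13 kN/m over full span:
  M_1 = wLx/2 - wL²/12 - wx²/2 = 13·6·(6/5)/2 - 13·6²/12 - 13·(6/5)²/2 = -39/25 kN·m
Load 2 — applied couple M₀=7 kN·m at a=12/5 m (b=L-a=18/5):
  M_2 = R_Ax - M_A  [x≤a] with R_A=42/25, M_A=21/25 = (42/25)·(6/5) - (21/25) = 147/125 kN·m
Superposition: M = Σ M_i = -48/125 kN·m ≈ -0.384000 kN·m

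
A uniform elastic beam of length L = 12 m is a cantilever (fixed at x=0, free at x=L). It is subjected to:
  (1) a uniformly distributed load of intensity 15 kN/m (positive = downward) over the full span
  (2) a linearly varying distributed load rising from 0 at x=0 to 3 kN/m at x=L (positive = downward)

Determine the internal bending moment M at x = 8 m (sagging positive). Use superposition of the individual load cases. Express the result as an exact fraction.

M(8) = -424/3 kN·m

Load 1 — uniform load w=15 kN/m over full span:
  M_1 = -w(L-x)²/2 = -15·(12-8)²/2 = -120 kN·m
Load 2 — triangular load w₀=3 kN/m (0→w₀ over full span):
  M_2 = w₀Lx/2 - w₀L²/3 - w₀x³/(6L) = 3·12·8/2 - 3·12²/3 - 3·8³/(6·12) = -64/3 kN·m
Superposition: M = Σ M_i = -424/3 kN·m ≈ -141.333333 kN·m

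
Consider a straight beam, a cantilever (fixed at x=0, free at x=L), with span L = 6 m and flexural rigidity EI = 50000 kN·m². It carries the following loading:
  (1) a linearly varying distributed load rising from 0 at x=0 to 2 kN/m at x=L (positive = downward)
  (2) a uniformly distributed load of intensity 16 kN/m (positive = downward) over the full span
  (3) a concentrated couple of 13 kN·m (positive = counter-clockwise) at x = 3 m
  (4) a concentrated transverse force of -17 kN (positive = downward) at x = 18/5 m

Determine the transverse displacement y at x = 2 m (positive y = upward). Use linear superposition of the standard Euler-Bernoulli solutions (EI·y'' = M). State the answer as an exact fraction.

y(2) = -8393/1125000 m

Load 1 — triangular load w₀=2 kN/m (0→w₀ over full span):
  y_1 = (w₀Lx³/12-w₀L²x²/6-w₀x⁵/(120L))/EI = (2·6·2³/12-2·6²·2²/6-2·2⁵/(120·6))/50000 = -451/562500 m
Load 2 — uniform load w=16 kN/m over full span:
  y_2 = -wx²(x²-4Lx+6L²)/(24EI) = -16·2²·(2²-4·6·2+6·6²)/(24·50000) = -86/9375 m
Load 3 — applied couple M₀=13 kN·m at a=3 m (b=L-a=3):
  y_3 = M₀x²/(2EI)  [x≤a] = 13·2²/(2·50000) = 13/25000 m
Load 4 — point force P=-17 kN at a=18/5 m (b=L-a=12/5):
  y_4 = -Px²(3a-x)/(6EI)  [x≤a] = -(-17)·2²·(3·(18/5)-2)/(6·50000) = 187/93750 m
Superposition: y = Σ y_i = -8393/1125000 m ≈ -0.007460 m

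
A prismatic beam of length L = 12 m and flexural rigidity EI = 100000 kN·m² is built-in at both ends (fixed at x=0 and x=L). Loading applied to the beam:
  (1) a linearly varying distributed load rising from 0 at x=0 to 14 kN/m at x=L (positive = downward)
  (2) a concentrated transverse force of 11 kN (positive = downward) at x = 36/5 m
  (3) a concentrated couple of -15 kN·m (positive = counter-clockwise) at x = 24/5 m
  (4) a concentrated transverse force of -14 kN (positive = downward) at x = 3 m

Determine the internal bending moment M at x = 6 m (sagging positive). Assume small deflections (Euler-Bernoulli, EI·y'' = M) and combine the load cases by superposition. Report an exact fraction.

M(6) = 5331/100 kN·m

Load 1 — triangular load w₀=14 kN/m (0→w₀ over full span):
  M_1 = 3w₀Lx/20 - w₀L²/30 - w₀x³/(6L) = 3·14·12·6/20 - 14·12²/30 - 14·6³/(6·12) = 42 kN·m
Load 2 — point force P=11 kN at a=36/5 m (b=L-a=24/5):
  M_2 = Pb²(3a+b)x/L³ - Pab²/L²  [x≤a] = 11·(24/5)²·(3·(36/5)+(24/5))·6/12³ - 11·(36/5)·(24/5)²/12² = 264/25 kN·m
Load 3 — applied couple M₀=-15 kN·m at a=24/5 m (b=L-a=36/5):
  M_3 = R_Ax - M_A - M₀  [x>a] with R_A=-9/5, M_A=-9/5 = (-9/5)·6 - (-9/5) - (-15) = 6 kN·m
Load 4 — point force P=-14 kN at a=3 m (b=L-a=9):
  M_4 = Pa²(a+3b)(L-x)/L³ - Pa²b/L²  [x>a] = (-14)·3²·(3+3·9)·(12-6)/12³ - (-14)·3²·9/12² = -21/4 kN·m
Superposition: M = Σ M_i = 5331/100 kN·m ≈ 53.310000 kN·m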